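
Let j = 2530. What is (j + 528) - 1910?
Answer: 1148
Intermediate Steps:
(j + 528) - 1910 = (2530 + 528) - 1910 = 3058 - 1910 = 1148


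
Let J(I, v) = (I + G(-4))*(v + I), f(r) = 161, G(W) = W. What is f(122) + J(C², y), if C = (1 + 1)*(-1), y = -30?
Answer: 161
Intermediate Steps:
C = -2 (C = 2*(-1) = -2)
J(I, v) = (-4 + I)*(I + v) (J(I, v) = (I - 4)*(v + I) = (-4 + I)*(I + v))
f(122) + J(C², y) = 161 + (((-2)²)² - 4*(-2)² - 4*(-30) + (-2)²*(-30)) = 161 + (4² - 4*4 + 120 + 4*(-30)) = 161 + (16 - 16 + 120 - 120) = 161 + 0 = 161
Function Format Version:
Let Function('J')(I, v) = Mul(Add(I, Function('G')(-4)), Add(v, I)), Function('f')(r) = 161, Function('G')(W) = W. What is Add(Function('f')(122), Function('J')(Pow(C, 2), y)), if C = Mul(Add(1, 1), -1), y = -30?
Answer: 161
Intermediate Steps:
C = -2 (C = Mul(2, -1) = -2)
Function('J')(I, v) = Mul(Add(-4, I), Add(I, v)) (Function('J')(I, v) = Mul(Add(I, -4), Add(v, I)) = Mul(Add(-4, I), Add(I, v)))
Add(Function('f')(122), Function('J')(Pow(C, 2), y)) = Add(161, Add(Pow(Pow(-2, 2), 2), Mul(-4, Pow(-2, 2)), Mul(-4, -30), Mul(Pow(-2, 2), -30))) = Add(161, Add(Pow(4, 2), Mul(-4, 4), 120, Mul(4, -30))) = Add(161, Add(16, -16, 120, -120)) = Add(161, 0) = 161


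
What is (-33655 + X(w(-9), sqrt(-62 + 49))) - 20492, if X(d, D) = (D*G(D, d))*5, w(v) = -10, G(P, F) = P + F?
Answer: -54212 - 50*I*sqrt(13) ≈ -54212.0 - 180.28*I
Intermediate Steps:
G(P, F) = F + P
X(d, D) = 5*D*(D + d) (X(d, D) = (D*(d + D))*5 = (D*(D + d))*5 = 5*D*(D + d))
(-33655 + X(w(-9), sqrt(-62 + 49))) - 20492 = (-33655 + 5*sqrt(-62 + 49)*(sqrt(-62 + 49) - 10)) - 20492 = (-33655 + 5*sqrt(-13)*(sqrt(-13) - 10)) - 20492 = (-33655 + 5*(I*sqrt(13))*(I*sqrt(13) - 10)) - 20492 = (-33655 + 5*(I*sqrt(13))*(-10 + I*sqrt(13))) - 20492 = (-33655 + 5*I*sqrt(13)*(-10 + I*sqrt(13))) - 20492 = -54147 + 5*I*sqrt(13)*(-10 + I*sqrt(13))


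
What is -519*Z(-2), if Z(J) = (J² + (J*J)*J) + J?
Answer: 3114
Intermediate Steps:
Z(J) = J + J² + J³ (Z(J) = (J² + J²*J) + J = (J² + J³) + J = J + J² + J³)
-519*Z(-2) = -(-1038)*(1 - 2 + (-2)²) = -(-1038)*(1 - 2 + 4) = -(-1038)*3 = -519*(-6) = 3114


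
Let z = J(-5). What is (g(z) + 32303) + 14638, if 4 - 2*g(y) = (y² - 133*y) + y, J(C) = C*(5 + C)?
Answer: 46943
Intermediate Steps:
z = 0 (z = -5*(5 - 5) = -5*0 = 0)
g(y) = 2 + 66*y - y²/2 (g(y) = 2 - ((y² - 133*y) + y)/2 = 2 - (y² - 132*y)/2 = 2 + (66*y - y²/2) = 2 + 66*y - y²/2)
(g(z) + 32303) + 14638 = ((2 + 66*0 - ½*0²) + 32303) + 14638 = ((2 + 0 - ½*0) + 32303) + 14638 = ((2 + 0 + 0) + 32303) + 14638 = (2 + 32303) + 14638 = 32305 + 14638 = 46943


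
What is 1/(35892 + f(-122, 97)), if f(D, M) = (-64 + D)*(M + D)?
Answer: 1/40542 ≈ 2.4666e-5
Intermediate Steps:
f(D, M) = (-64 + D)*(D + M)
1/(35892 + f(-122, 97)) = 1/(35892 + ((-122)**2 - 64*(-122) - 64*97 - 122*97)) = 1/(35892 + (14884 + 7808 - 6208 - 11834)) = 1/(35892 + 4650) = 1/40542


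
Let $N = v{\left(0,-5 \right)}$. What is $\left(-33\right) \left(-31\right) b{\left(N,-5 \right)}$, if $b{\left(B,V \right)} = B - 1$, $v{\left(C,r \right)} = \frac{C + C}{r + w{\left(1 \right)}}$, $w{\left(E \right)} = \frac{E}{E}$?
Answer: $-1023$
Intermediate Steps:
$w{\left(E \right)} = 1$
$v{\left(C,r \right)} = \frac{2 C}{1 + r}$ ($v{\left(C,r \right)} = \frac{C + C}{r + 1} = \frac{2 C}{1 + r}$)
$N = 0$ ($N = 2 \cdot 0 \frac{1}{1 - 5} = 2 \cdot 0 \frac{1}{-4} = 2 \cdot 0 \left(- \frac{1}{4}\right) = 0$)
$b{\left(B,V \right)} = -1 + B$ ($b{\left(B,V \right)} = B - 1 = -1 + B$)
$\left(-33\right) \left(-31\right) b{\left(N,-5 \right)} = \left(-33\right) \left(-31\right) \left(-1 + 0\right) = 1023 \left(-1\right) = -1023$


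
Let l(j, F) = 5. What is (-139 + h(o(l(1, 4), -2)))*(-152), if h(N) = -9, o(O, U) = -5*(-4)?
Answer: 22496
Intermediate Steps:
o(O, U) = 20
(-139 + h(o(l(1, 4), -2)))*(-152) = (-139 - 9)*(-152) = -148*(-152) = 22496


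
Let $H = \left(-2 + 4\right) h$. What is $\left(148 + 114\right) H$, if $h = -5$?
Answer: $-2620$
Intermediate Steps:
$H = -10$ ($H = \left(-2 + 4\right) \left(-5\right) = 2 \left(-5\right) = -10$)
$\left(148 + 114\right) H = \left(148 + 114\right) \left(-10\right) = 262 \left(-10\right) = -2620$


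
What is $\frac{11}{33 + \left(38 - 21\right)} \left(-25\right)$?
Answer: $- \frac{11}{2} \approx -5.5$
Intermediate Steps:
$\frac{11}{33 + \left(38 - 21\right)} \left(-25\right) = \frac{11}{33 + 17} \left(-25\right) = \frac{11}{50} \left(-25\right) = - \frac{11}{2}$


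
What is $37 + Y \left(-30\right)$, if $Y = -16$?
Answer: $517$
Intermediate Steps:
$37 + Y \left(-30\right) = 37 - -480 = 37 + 480 = 517$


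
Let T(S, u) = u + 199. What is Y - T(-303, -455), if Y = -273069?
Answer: -272813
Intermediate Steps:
T(S, u) = 199 + u
Y - T(-303, -455) = -273069 - (199 - 455) = -273069 - 1*(-256) = -273069 + 256 = -272813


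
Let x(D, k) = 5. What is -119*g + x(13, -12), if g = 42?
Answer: -4993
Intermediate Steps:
-119*g + x(13, -12) = -119*42 + 5 = -4998 + 5 = -4993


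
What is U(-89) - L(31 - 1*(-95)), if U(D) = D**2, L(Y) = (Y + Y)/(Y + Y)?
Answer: 7920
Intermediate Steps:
L(Y) = 1 (L(Y) = (2*Y)/((2*Y)) = (2*Y)*(1/(2*Y)) = 1)
U(-89) - L(31 - 1*(-95)) = (-89)**2 - 1*1 = 7921 - 1 = 7920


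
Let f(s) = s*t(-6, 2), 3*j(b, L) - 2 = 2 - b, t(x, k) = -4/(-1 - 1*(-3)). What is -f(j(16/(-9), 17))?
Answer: 104/27 ≈ 3.8519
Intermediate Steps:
t(x, k) = -2 (t(x, k) = -4/(-1 + 3) = -4/2 = -4*½ = -2)
j(b, L) = 4/3 - b/3 (j(b, L) = ⅔ + (2 - b)/3 = ⅔ + (⅔ - b/3) = 4/3 - b/3)
f(s) = -2*s (f(s) = s*(-2) = -2*s)
-f(j(16/(-9), 17)) = -(-2)*(4/3 - 16/(3*(-9))) = -(-2)*(4/3 - 16*(-1)/(3*9)) = -(-2)*(4/3 - ⅓*(-16/9)) = -(-2)*(4/3 + 16/27) = -(-2)*52/27 = -1*(-104/27) = 104/27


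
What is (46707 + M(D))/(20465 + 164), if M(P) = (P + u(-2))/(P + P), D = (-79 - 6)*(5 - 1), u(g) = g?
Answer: 15880551/7013860 ≈ 2.2642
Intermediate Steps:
D = -340 (D = -85*4 = -340)
M(P) = (-2 + P)/(2*P) (M(P) = (P - 2)/(P + P) = (-2 + P)/((2*P)) = (-2 + P)*(1/(2*P)) = (-2 + P)/(2*P))
(46707 + M(D))/(20465 + 164) = (46707 + (½)*(-2 - 340)/(-340))/(20465 + 164) = (46707 + (½)*(-1/340)*(-342))/20629 = (46707 + 171/340)*(1/20629) = (15880551/340)*(1/20629) = 15880551/7013860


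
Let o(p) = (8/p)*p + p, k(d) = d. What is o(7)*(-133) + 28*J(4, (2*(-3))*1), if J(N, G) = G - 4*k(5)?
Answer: -2723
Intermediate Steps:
o(p) = 8 + p
J(N, G) = -20 + G (J(N, G) = G - 4*5 = G - 20 = -20 + G)
o(7)*(-133) + 28*J(4, (2*(-3))*1) = (8 + 7)*(-133) + 28*(-20 + (2*(-3))*1) = 15*(-133) + 28*(-20 - 6*1) = -1995 + 28*(-20 - 6) = -1995 + 28*(-26) = -1995 - 728 = -2723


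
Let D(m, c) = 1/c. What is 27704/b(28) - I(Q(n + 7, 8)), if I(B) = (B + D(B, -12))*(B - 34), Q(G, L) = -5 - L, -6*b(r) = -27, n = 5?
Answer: 199495/36 ≈ 5541.5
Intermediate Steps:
b(r) = 9/2 (b(r) = -⅙*(-27) = 9/2)
I(B) = (-34 + B)*(-1/12 + B) (I(B) = (B + 1/(-12))*(B - 34) = (B - 1/12)*(-34 + B) = (-1/12 + B)*(-34 + B) = (-34 + B)*(-1/12 + B))
27704/b(28) - I(Q(n + 7, 8)) = 27704/(9/2) - (17/6 + (-5 - 1*8)² - 409*(-5 - 1*8)/12) = 27704*(2/9) - (17/6 + (-5 - 8)² - 409*(-5 - 8)/12) = 55408/9 - (17/6 + (-13)² - 409/12*(-13)) = 55408/9 - (17/6 + 169 + 5317/12) = 55408/9 - 1*7379/12 = 55408/9 - 7379/12 = 199495/36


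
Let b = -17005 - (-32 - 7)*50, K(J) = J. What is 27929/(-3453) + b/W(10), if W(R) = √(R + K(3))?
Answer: -27929/3453 - 15055*√13/13 ≈ -4183.6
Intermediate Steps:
b = -15055 (b = -17005 - (-39)*50 = -17005 - 1*(-1950) = -17005 + 1950 = -15055)
W(R) = √(3 + R) (W(R) = √(R + 3) = √(3 + R))
27929/(-3453) + b/W(10) = 27929/(-3453) - 15055/√(3 + 10) = 27929*(-1/3453) - 15055*√13/13 = -27929/3453 - 15055*√13/13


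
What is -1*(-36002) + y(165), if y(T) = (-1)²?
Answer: 36003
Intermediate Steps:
y(T) = 1
-1*(-36002) + y(165) = -1*(-36002) + 1 = 36002 + 1 = 36003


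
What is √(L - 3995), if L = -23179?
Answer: I*√27174 ≈ 164.85*I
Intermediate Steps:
√(L - 3995) = √(-23179 - 3995) = √(-27174) = I*√27174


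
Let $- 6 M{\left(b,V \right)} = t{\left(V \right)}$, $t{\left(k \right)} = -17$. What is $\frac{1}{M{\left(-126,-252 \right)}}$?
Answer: $\frac{6}{17} \approx 0.35294$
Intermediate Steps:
$M{\left(b,V \right)} = \frac{17}{6}$ ($M{\left(b,V \right)} = \left(- \frac{1}{6}\right) \left(-17\right) = \frac{17}{6}$)
$\frac{1}{M{\left(-126,-252 \right)}} = \frac{1}{\frac{17}{6}} = \frac{6}{17}$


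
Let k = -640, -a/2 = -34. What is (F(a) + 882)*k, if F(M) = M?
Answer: -608000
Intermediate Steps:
a = 68 (a = -2*(-34) = 68)
(F(a) + 882)*k = (68 + 882)*(-640) = 950*(-640) = -608000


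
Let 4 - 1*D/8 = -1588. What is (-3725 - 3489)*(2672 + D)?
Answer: -111153312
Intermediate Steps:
D = 12736 (D = 32 - 8*(-1588) = 32 + 12704 = 12736)
(-3725 - 3489)*(2672 + D) = (-3725 - 3489)*(2672 + 12736) = -7214*15408 = -111153312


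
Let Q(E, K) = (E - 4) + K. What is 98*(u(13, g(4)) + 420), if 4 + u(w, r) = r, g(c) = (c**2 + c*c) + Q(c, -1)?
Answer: 43806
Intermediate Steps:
Q(E, K) = -4 + E + K (Q(E, K) = (-4 + E) + K = -4 + E + K)
g(c) = -5 + c + 2*c**2 (g(c) = (c**2 + c*c) + (-4 + c - 1) = (c**2 + c**2) + (-5 + c) = 2*c**2 + (-5 + c) = -5 + c + 2*c**2)
u(w, r) = -4 + r
98*(u(13, g(4)) + 420) = 98*((-4 + (-5 + 4 + 2*4**2)) + 420) = 98*((-4 + (-5 + 4 + 2*16)) + 420) = 98*((-4 + (-5 + 4 + 32)) + 420) = 98*((-4 + 31) + 420) = 98*(27 + 420) = 98*447 = 43806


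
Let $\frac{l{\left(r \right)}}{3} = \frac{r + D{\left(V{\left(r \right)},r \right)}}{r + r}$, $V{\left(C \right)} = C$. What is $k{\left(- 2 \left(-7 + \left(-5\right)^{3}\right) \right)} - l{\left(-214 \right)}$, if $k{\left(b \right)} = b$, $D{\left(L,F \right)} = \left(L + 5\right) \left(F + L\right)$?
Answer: $\frac{1779}{2} \approx 889.5$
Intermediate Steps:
$D{\left(L,F \right)} = \left(5 + L\right) \left(F + L\right)$
$l{\left(r \right)} = \frac{3 \left(2 r^{2} + 11 r\right)}{2 r}$ ($l{\left(r \right)} = 3 \frac{r + \left(r^{2} + 5 r + 5 r + r r\right)}{r + r} = 3 \frac{r + \left(r^{2} + 5 r + 5 r + r^{2}\right)}{2 r} = 3 \left(r + \left(2 r^{2} + 10 r\right)\right) \frac{1}{2 r} = 3 \left(2 r^{2} + 11 r\right) \frac{1}{2 r} = 3 \frac{2 r^{2} + 11 r}{2 r} = \frac{3 \left(2 r^{2} + 11 r\right)}{2 r}$)
$k{\left(- 2 \left(-7 + \left(-5\right)^{3}\right) \right)} - l{\left(-214 \right)} = - 2 \left(-7 + \left(-5\right)^{3}\right) - \left(\frac{33}{2} + 3 \left(-214\right)\right) = - 2 \left(-7 - 125\right) - \left(\frac{33}{2} - 642\right) = \left(-2\right) \left(-132\right) - - \frac{1251}{2} = 264 + \frac{1251}{2} = \frac{1779}{2}$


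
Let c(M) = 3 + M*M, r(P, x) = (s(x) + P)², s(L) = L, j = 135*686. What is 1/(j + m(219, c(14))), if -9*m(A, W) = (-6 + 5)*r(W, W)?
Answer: 9/991894 ≈ 9.0736e-6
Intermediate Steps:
j = 92610
r(P, x) = (P + x)² (r(P, x) = (x + P)² = (P + x)²)
c(M) = 3 + M²
m(A, W) = 4*W²/9 (m(A, W) = -(-6 + 5)*(W + W)²/9 = -(-1)*(2*W)²/9 = -(-1)*4*W²/9 = -(-4)*W²/9 = 4*W²/9)
1/(j + m(219, c(14))) = 1/(92610 + 4*(3 + 14²)²/9) = 1/(92610 + 4*(3 + 196)²/9) = 1/(92610 + (4/9)*199²) = 1/(92610 + (4/9)*39601) = 1/(92610 + 158404/9) = 1/(991894/9) = 9/991894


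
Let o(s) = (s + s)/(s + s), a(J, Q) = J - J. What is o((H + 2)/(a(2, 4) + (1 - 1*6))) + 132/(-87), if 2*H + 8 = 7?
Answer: -15/29 ≈ -0.51724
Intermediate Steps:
H = -1/2 (H = -4 + (1/2)*7 = -4 + 7/2 = -1/2 ≈ -0.50000)
a(J, Q) = 0
o(s) = 1 (o(s) = (2*s)/((2*s)) = (2*s)*(1/(2*s)) = 1)
o((H + 2)/(a(2, 4) + (1 - 1*6))) + 132/(-87) = 1 + 132/(-87) = 1 - 1/87*132 = 1 - 44/29 = -15/29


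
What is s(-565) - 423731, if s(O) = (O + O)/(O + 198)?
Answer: -155508147/367 ≈ -4.2373e+5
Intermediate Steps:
s(O) = 2*O/(198 + O) (s(O) = (2*O)/(198 + O) = 2*O/(198 + O))
s(-565) - 423731 = 2*(-565)/(198 - 565) - 423731 = 2*(-565)/(-367) - 423731 = 2*(-565)*(-1/367) - 423731 = 1130/367 - 423731 = -155508147/367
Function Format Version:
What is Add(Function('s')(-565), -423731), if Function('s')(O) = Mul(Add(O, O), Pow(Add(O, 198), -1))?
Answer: Rational(-155508147, 367) ≈ -4.2373e+5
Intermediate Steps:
Function('s')(O) = Mul(2, O, Pow(Add(198, O), -1)) (Function('s')(O) = Mul(Mul(2, O), Pow(Add(198, O), -1)) = Mul(2, O, Pow(Add(198, O), -1)))
Add(Function('s')(-565), -423731) = Add(Mul(2, -565, Pow(Add(198, -565), -1)), -423731) = Add(Mul(2, -565, Pow(-367, -1)), -423731) = Add(Mul(2, -565, Rational(-1, 367)), -423731) = Add(Rational(1130, 367), -423731) = Rational(-155508147, 367)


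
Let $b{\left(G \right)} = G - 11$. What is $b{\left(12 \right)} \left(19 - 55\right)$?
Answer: $-36$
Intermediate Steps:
$b{\left(G \right)} = -11 + G$
$b{\left(12 \right)} \left(19 - 55\right) = \left(-11 + 12\right) \left(19 - 55\right) = 1 \left(-36\right) = -36$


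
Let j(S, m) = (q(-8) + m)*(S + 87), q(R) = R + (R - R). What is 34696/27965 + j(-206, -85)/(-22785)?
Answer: 21113/27965 ≈ 0.75498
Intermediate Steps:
q(R) = R (q(R) = R + 0 = R)
j(S, m) = (-8 + m)*(87 + S) (j(S, m) = (-8 + m)*(S + 87) = (-8 + m)*(87 + S))
34696/27965 + j(-206, -85)/(-22785) = 34696/27965 + (-696 - 8*(-206) + 87*(-85) - 206*(-85))/(-22785) = 34696*(1/27965) + (-696 + 1648 - 7395 + 17510)*(-1/22785) = 34696/27965 + 11067*(-1/22785) = 34696/27965 - 17/35 = 21113/27965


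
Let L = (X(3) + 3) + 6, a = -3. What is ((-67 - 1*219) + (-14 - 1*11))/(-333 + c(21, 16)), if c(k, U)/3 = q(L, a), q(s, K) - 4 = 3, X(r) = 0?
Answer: 311/312 ≈ 0.99679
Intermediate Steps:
L = 9 (L = (0 + 3) + 6 = 3 + 6 = 9)
q(s, K) = 7 (q(s, K) = 4 + 3 = 7)
c(k, U) = 21 (c(k, U) = 3*7 = 21)
((-67 - 1*219) + (-14 - 1*11))/(-333 + c(21, 16)) = ((-67 - 1*219) + (-14 - 1*11))/(-333 + 21) = ((-67 - 219) + (-14 - 11))/(-312) = (-286 - 25)*(-1/312) = -311*(-1/312) = 311/312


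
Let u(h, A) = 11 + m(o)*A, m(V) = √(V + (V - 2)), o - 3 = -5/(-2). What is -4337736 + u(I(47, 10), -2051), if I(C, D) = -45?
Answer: -4343878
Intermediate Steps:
o = 11/2 (o = 3 - 5/(-2) = 3 - 5*(-½) = 3 + 5/2 = 11/2 ≈ 5.5000)
m(V) = √(-2 + 2*V) (m(V) = √(V + (-2 + V)) = √(-2 + 2*V))
u(h, A) = 11 + 3*A (u(h, A) = 11 + √(-2 + 2*(11/2))*A = 11 + √(-2 + 11)*A = 11 + √9*A = 11 + 3*A)
-4337736 + u(I(47, 10), -2051) = -4337736 + (11 + 3*(-2051)) = -4337736 + (11 - 6153) = -4337736 - 6142 = -4343878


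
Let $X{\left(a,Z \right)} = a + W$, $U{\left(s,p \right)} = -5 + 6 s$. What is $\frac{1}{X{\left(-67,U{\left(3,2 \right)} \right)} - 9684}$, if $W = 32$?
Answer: $- \frac{1}{9719} \approx -0.00010289$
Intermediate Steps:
$X{\left(a,Z \right)} = 32 + a$ ($X{\left(a,Z \right)} = a + 32 = 32 + a$)
$\frac{1}{X{\left(-67,U{\left(3,2 \right)} \right)} - 9684} = \frac{1}{\left(32 - 67\right) - 9684} = \frac{1}{-35 - 9684} = \frac{1}{-9719} = - \frac{1}{9719}$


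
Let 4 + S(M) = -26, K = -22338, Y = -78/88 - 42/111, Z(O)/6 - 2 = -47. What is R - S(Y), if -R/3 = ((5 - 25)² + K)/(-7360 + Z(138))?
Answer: 11649/545 ≈ 21.374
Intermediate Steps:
Z(O) = -270 (Z(O) = 12 + 6*(-47) = 12 - 282 = -270)
Y = -2059/1628 (Y = -78*1/88 - 42*1/111 = -39/44 - 14/37 = -2059/1628 ≈ -1.2647)
S(M) = -30 (S(M) = -4 - 26 = -30)
R = -4701/545 (R = -3*((5 - 25)² - 22338)/(-7360 - 270) = -3*((-20)² - 22338)/(-7630) = -3*(400 - 22338)*(-1)/7630 = -(-65814)*(-1)/7630 = -3*1567/545 = -4701/545 ≈ -8.6257)
R - S(Y) = -4701/545 - 1*(-30) = -4701/545 + 30 = 11649/545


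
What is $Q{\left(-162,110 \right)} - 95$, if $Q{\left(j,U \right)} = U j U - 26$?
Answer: $-1960321$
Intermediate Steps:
$Q{\left(j,U \right)} = -26 + j U^{2}$ ($Q{\left(j,U \right)} = j U^{2} - 26 = -26 + j U^{2}$)
$Q{\left(-162,110 \right)} - 95 = \left(-26 - 162 \cdot 110^{2}\right) - 95 = \left(-26 - 1960200\right) - 95 = -1960226 - 95 = -1960321$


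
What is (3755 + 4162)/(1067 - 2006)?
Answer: -2639/313 ≈ -8.4313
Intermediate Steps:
(3755 + 4162)/(1067 - 2006) = 7917/(-939) = 7917*(-1/939) = -2639/313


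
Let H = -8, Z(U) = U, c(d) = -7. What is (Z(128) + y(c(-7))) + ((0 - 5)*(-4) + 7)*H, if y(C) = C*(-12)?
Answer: -4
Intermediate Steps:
y(C) = -12*C
(Z(128) + y(c(-7))) + ((0 - 5)*(-4) + 7)*H = (128 - 12*(-7)) + ((0 - 5)*(-4) + 7)*(-8) = (128 + 84) + (-5*(-4) + 7)*(-8) = 212 + (20 + 7)*(-8) = 212 + 27*(-8) = 212 - 216 = -4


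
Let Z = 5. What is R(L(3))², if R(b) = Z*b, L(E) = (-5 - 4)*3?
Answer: 18225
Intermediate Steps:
L(E) = -27 (L(E) = -9*3 = -27)
R(b) = 5*b
R(L(3))² = (5*(-27))² = (-135)² = 18225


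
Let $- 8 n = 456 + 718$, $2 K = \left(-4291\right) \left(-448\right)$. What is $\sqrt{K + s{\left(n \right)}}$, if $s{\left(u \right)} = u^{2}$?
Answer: $\frac{3 \sqrt{1747057}}{4} \approx 991.32$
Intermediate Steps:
$K = 961184$ ($K = \frac{\left(-4291\right) \left(-448\right)}{2} = \frac{1}{2} \cdot 1922368 = 961184$)
$n = - \frac{587}{4}$ ($n = - \frac{456 + 718}{8} = \left(- \frac{1}{8}\right) 1174 = - \frac{587}{4} \approx -146.75$)
$\sqrt{K + s{\left(n \right)}} = \sqrt{961184 + \left(- \frac{587}{4}\right)^{2}} = \sqrt{961184 + \frac{344569}{16}} = \sqrt{\frac{15723513}{16}} = \frac{3 \sqrt{1747057}}{4}$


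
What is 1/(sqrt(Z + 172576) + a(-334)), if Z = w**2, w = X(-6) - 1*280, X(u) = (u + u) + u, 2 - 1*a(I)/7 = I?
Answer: 84/188233 - sqrt(65345)/2635262 ≈ 0.00034925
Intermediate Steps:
a(I) = 14 - 7*I
X(u) = 3*u (X(u) = 2*u + u = 3*u)
w = -298 (w = 3*(-6) - 1*280 = -18 - 280 = -298)
Z = 88804 (Z = (-298)**2 = 88804)
1/(sqrt(Z + 172576) + a(-334)) = 1/(sqrt(88804 + 172576) + (14 - 7*(-334))) = 1/(sqrt(261380) + (14 + 2338)) = 1/(2*sqrt(65345) + 2352) = 1/(2352 + 2*sqrt(65345))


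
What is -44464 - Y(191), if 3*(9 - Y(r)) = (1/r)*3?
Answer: -8494342/191 ≈ -44473.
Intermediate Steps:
Y(r) = 9 - 1/r (Y(r) = 9 - 1/r*3/3 = 9 - 3/(3*r) = 9 - 1/r)
-44464 - Y(191) = -44464 - (9 - 1/191) = -44464 - 1*1718/191 = -44464 - 1718/191 = -8494342/191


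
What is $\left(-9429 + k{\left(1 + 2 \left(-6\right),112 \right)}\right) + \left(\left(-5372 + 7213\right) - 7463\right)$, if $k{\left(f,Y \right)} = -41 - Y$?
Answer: $-15204$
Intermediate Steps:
$\left(-9429 + k{\left(1 + 2 \left(-6\right),112 \right)}\right) + \left(\left(-5372 + 7213\right) - 7463\right) = \left(-9429 - 153\right) + \left(\left(-5372 + 7213\right) - 7463\right) = \left(-9429 - 153\right) + \left(1841 - 7463\right) = \left(-9429 - 153\right) - 5622 = -9582 - 5622 = -15204$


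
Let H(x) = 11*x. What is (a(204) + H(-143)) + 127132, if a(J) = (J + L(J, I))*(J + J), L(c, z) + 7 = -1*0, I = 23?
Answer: 205935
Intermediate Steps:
L(c, z) = -7 (L(c, z) = -7 - 1*0 = -7 + 0 = -7)
a(J) = 2*J*(-7 + J) (a(J) = (J - 7)*(J + J) = (-7 + J)*(2*J) = 2*J*(-7 + J))
(a(204) + H(-143)) + 127132 = (2*204*(-7 + 204) + 11*(-143)) + 127132 = (2*204*197 - 1573) + 127132 = (80376 - 1573) + 127132 = 78803 + 127132 = 205935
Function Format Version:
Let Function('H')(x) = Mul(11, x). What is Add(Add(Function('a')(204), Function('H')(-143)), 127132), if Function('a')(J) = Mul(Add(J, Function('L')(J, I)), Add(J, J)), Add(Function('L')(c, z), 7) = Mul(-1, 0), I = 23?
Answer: 205935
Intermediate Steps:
Function('L')(c, z) = -7 (Function('L')(c, z) = Add(-7, Mul(-1, 0)) = Add(-7, 0) = -7)
Function('a')(J) = Mul(2, J, Add(-7, J)) (Function('a')(J) = Mul(Add(J, -7), Add(J, J)) = Mul(Add(-7, J), Mul(2, J)) = Mul(2, J, Add(-7, J)))
Add(Add(Function('a')(204), Function('H')(-143)), 127132) = Add(Add(Mul(2, 204, Add(-7, 204)), Mul(11, -143)), 127132) = Add(Add(Mul(2, 204, 197), -1573), 127132) = Add(Add(80376, -1573), 127132) = Add(78803, 127132) = 205935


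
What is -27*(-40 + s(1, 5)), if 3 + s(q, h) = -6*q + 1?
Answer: 1296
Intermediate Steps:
s(q, h) = -2 - 6*q (s(q, h) = -3 + (-6*q + 1) = -3 + (1 - 6*q) = -2 - 6*q)
-27*(-40 + s(1, 5)) = -27*(-40 + (-2 - 6*1)) = -27*(-40 + (-2 - 6)) = -27*(-40 - 8) = -27*(-48) = 1296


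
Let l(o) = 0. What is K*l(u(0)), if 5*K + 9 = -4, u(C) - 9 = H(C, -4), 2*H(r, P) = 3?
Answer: 0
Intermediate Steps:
H(r, P) = 3/2 (H(r, P) = (1/2)*3 = 3/2)
u(C) = 21/2 (u(C) = 9 + 3/2 = 21/2)
K = -13/5 (K = -9/5 + (1/5)*(-4) = -9/5 - 4/5 = -13/5 ≈ -2.6000)
K*l(u(0)) = -13/5*0 = 0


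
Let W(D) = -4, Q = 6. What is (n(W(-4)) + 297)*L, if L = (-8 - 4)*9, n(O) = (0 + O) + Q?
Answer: -32292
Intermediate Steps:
n(O) = 6 + O (n(O) = (0 + O) + 6 = O + 6 = 6 + O)
L = -108 (L = -12*9 = -108)
(n(W(-4)) + 297)*L = ((6 - 4) + 297)*(-108) = (2 + 297)*(-108) = 299*(-108) = -32292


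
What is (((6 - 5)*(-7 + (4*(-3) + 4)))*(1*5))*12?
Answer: -900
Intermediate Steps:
(((6 - 5)*(-7 + (4*(-3) + 4)))*(1*5))*12 = ((1*(-7 + (-12 + 4)))*5)*12 = ((1*(-7 - 8))*5)*12 = ((1*(-15))*5)*12 = -15*5*12 = -75*12 = -900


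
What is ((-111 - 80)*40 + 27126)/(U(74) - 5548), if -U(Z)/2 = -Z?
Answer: -9743/2700 ≈ -3.6085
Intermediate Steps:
U(Z) = 2*Z (U(Z) = -(-2)*Z = 2*Z)
((-111 - 80)*40 + 27126)/(U(74) - 5548) = ((-111 - 80)*40 + 27126)/(2*74 - 5548) = (-191*40 + 27126)/(148 - 5548) = (-7640 + 27126)/(-5400) = 19486*(-1/5400) = -9743/2700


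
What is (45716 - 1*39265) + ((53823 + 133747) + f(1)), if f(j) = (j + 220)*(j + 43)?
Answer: 203745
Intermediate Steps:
f(j) = (43 + j)*(220 + j) (f(j) = (220 + j)*(43 + j) = (43 + j)*(220 + j))
(45716 - 1*39265) + ((53823 + 133747) + f(1)) = (45716 - 1*39265) + ((53823 + 133747) + (9460 + 1**2 + 263*1)) = (45716 - 39265) + (187570 + (9460 + 1 + 263)) = 6451 + (187570 + 9724) = 6451 + 197294 = 203745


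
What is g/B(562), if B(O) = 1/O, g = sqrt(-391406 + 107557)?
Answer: 562*I*sqrt(283849) ≈ 2.9942e+5*I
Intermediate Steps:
g = I*sqrt(283849) (g = sqrt(-283849) = I*sqrt(283849) ≈ 532.77*I)
g/B(562) = (I*sqrt(283849))/(1/562) = (I*sqrt(283849))*562 = 562*I*sqrt(283849)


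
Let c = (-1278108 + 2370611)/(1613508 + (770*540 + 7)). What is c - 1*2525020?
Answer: -5124059868797/2029315 ≈ -2.5250e+6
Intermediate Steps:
c = 1092503/2029315 (c = 1092503/(1613508 + (415800 + 7)) = 1092503/(1613508 + 415807) = 1092503/2029315 ≈ 0.53836)
c - 1*2525020 = 1092503/2029315 - 1*2525020 = 1092503/2029315 - 2525020 = -5124059868797/2029315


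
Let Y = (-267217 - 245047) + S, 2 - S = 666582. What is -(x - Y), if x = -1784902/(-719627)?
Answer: -848329756090/719627 ≈ -1.1788e+6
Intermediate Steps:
S = -666580 (S = 2 - 1*666582 = 2 - 666582 = -666580)
Y = -1178844 (Y = (-267217 - 245047) - 666580 = -512264 - 666580 = -1178844)
x = 1784902/719627 (x = -1784902*(-1/719627) = 1784902/719627 ≈ 2.4803)
-(x - Y) = -(1784902/719627 - 1*(-1178844)) = -(1784902/719627 + 1178844) = -1*848329756090/719627 = -848329756090/719627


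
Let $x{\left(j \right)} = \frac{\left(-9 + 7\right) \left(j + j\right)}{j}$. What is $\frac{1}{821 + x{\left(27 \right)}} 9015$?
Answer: $\frac{9015}{817} \approx 11.034$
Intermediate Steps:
$x{\left(j \right)} = -4$ ($x{\left(j \right)} = \frac{\left(-2\right) 2 j}{j} = \frac{\left(-4\right) j}{j} = -4$)
$\frac{1}{821 + x{\left(27 \right)}} 9015 = \frac{1}{821 - 4} \cdot 9015 = \frac{1}{817} \cdot 9015 = \frac{9015}{817}$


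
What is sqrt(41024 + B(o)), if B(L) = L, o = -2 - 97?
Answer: 5*sqrt(1637) ≈ 202.30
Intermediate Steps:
o = -99
sqrt(41024 + B(o)) = sqrt(41024 - 99) = sqrt(40925) = 5*sqrt(1637)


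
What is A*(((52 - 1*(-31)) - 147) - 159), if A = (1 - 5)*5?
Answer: 4460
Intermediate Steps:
A = -20 (A = -4*5 = -20)
A*(((52 - 1*(-31)) - 147) - 159) = -20*(((52 - 1*(-31)) - 147) - 159) = -20*(((52 + 31) - 147) - 159) = -20*((83 - 147) - 159) = -20*(-64 - 159) = -20*(-223) = 4460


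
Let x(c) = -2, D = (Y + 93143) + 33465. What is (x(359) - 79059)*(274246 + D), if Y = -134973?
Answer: -21020817741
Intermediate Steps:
D = -8365 (D = (-134973 + 93143) + 33465 = -41830 + 33465 = -8365)
(x(359) - 79059)*(274246 + D) = (-2 - 79059)*(274246 - 8365) = -79061*265881 = -21020817741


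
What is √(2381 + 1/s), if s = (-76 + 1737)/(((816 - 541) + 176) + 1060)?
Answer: 8*√102679698/1661 ≈ 48.805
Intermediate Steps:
s = 1661/1511 (s = 1661/((275 + 176) + 1060) = 1661/(451 + 1060) = 1661/1511 ≈ 1.0993)
√(2381 + 1/s) = √(2381 + 1/(1661/1511)) = √(2381 + 1511/1661) = √(3956352/1661) = 8*√102679698/1661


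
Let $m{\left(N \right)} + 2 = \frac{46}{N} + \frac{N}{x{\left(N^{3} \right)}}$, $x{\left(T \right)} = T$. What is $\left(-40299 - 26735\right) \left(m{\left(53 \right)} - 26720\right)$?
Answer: $\frac{5031549181406}{2809} \approx 1.7912 \cdot 10^{9}$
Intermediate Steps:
$m{\left(N \right)} = -2 + \frac{1}{N^{2}} + \frac{46}{N}$ ($m{\left(N \right)} = -2 + \left(\frac{46}{N} + \frac{N}{N^{3}}\right) = -2 + \left(\frac{46}{N} + \frac{1}{N^{2}}\right) = -2 + \left(\frac{1}{N^{2}} + \frac{46}{N}\right) = -2 + \frac{1}{N^{2}} + \frac{46}{N}$)
$\left(-40299 - 26735\right) \left(m{\left(53 \right)} - 26720\right) = \left(-40299 - 26735\right) \left(\left(-2 + \frac{1}{2809} + \frac{46}{53}\right) - 26720\right) = - 67034 \left(\left(-2 + \frac{1}{2809} + 46 \cdot \frac{1}{53}\right) - 26720\right) = - 67034 \left(\left(-2 + \frac{1}{2809} + \frac{46}{53}\right) - 26720\right) = - 67034 \left(- \frac{3179}{2809} - 26720\right) = \left(-67034\right) \left(- \frac{75059659}{2809}\right) = \frac{5031549181406}{2809}$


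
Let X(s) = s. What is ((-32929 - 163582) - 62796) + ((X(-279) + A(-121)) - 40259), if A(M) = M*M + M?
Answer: -285325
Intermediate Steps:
A(M) = M + M**2 (A(M) = M**2 + M = M + M**2)
((-32929 - 163582) - 62796) + ((X(-279) + A(-121)) - 40259) = ((-32929 - 163582) - 62796) + ((-279 - 121*(1 - 121)) - 40259) = (-196511 - 62796) + ((-279 - 121*(-120)) - 40259) = -259307 + ((-279 + 14520) - 40259) = -259307 + (14241 - 40259) = -259307 - 26018 = -285325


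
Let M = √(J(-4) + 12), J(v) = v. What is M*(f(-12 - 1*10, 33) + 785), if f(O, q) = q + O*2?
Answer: 1548*√2 ≈ 2189.2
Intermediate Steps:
f(O, q) = q + 2*O
M = 2*√2 (M = √(-4 + 12) = √8 = 2*√2 ≈ 2.8284)
M*(f(-12 - 1*10, 33) + 785) = (2*√2)*((33 + 2*(-12 - 1*10)) + 785) = (2*√2)*((33 + 2*(-12 - 10)) + 785) = (2*√2)*((33 + 2*(-22)) + 785) = (2*√2)*((33 - 44) + 785) = (2*√2)*(-11 + 785) = (2*√2)*774 = 1548*√2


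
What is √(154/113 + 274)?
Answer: 2*√879027/113 ≈ 16.594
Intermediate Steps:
√(154/113 + 274) = √(31116/113) = 2*√879027/113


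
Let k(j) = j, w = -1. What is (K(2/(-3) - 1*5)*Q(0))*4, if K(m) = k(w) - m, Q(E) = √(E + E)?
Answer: 0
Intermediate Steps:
Q(E) = √2*√E (Q(E) = √(2*E) = √2*√E)
K(m) = -1 - m
(K(2/(-3) - 1*5)*Q(0))*4 = ((-1 - (2/(-3) - 1*5))*(√2*√0))*4 = ((-1 - (2*(-⅓) - 5))*(√2*0))*4 = ((-1 - (-⅔ - 5))*0)*4 = ((-1 - 1*(-17/3))*0)*4 = ((-1 + 17/3)*0)*4 = ((14/3)*0)*4 = 0*4 = 0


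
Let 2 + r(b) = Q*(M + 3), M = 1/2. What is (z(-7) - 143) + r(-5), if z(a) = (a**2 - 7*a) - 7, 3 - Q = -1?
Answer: -40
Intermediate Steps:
Q = 4 (Q = 3 - 1*(-1) = 3 + 1 = 4)
M = 1/2 ≈ 0.50000
r(b) = 12 (r(b) = -2 + 4*(1/2 + 3) = -2 + 4*(7/2) = -2 + 14 = 12)
z(a) = -7 + a**2 - 7*a
(z(-7) - 143) + r(-5) = ((-7 + (-7)**2 - 7*(-7)) - 143) + 12 = ((-7 + 49 + 49) - 143) + 12 = (91 - 143) + 12 = -52 + 12 = -40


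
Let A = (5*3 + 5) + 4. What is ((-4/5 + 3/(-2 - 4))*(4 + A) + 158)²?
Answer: 369664/25 ≈ 14787.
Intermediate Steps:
A = 24 (A = (15 + 5) + 4 = 20 + 4 = 24)
((-4/5 + 3/(-2 - 4))*(4 + A) + 158)² = ((-4/5 + 3/(-2 - 4))*(4 + 24) + 158)² = ((-4*⅕ + 3/(-2 - 1*4))*28 + 158)² = ((-⅘ + 3/(-2 - 4))*28 + 158)² = ((-⅘ + 3/(-6))*28 + 158)² = ((-⅘ + 3*(-⅙))*28 + 158)² = ((-⅘ - ½)*28 + 158)² = (-13/10*28 + 158)² = (-182/5 + 158)² = (608/5)² = 369664/25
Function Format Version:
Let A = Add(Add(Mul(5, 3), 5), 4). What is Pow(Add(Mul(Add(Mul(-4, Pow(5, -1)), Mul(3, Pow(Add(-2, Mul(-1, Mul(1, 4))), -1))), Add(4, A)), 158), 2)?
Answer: Rational(369664, 25) ≈ 14787.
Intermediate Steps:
A = 24 (A = Add(Add(15, 5), 4) = Add(20, 4) = 24)
Pow(Add(Mul(Add(Mul(-4, Pow(5, -1)), Mul(3, Pow(Add(-2, Mul(-1, Mul(1, 4))), -1))), Add(4, A)), 158), 2) = Pow(Add(Mul(Add(Mul(-4, Pow(5, -1)), Mul(3, Pow(Add(-2, Mul(-1, Mul(1, 4))), -1))), Add(4, 24)), 158), 2) = Pow(Add(Mul(Add(Mul(-4, Rational(1, 5)), Mul(3, Pow(Add(-2, Mul(-1, 4)), -1))), 28), 158), 2) = Pow(Add(Mul(Add(Rational(-4, 5), Mul(3, Pow(Add(-2, -4), -1))), 28), 158), 2) = Pow(Add(Mul(Add(Rational(-4, 5), Mul(3, Pow(-6, -1))), 28), 158), 2) = Pow(Add(Mul(Add(Rational(-4, 5), Mul(3, Rational(-1, 6))), 28), 158), 2) = Pow(Add(Mul(Add(Rational(-4, 5), Rational(-1, 2)), 28), 158), 2) = Pow(Add(Mul(Rational(-13, 10), 28), 158), 2) = Pow(Add(Rational(-182, 5), 158), 2) = Pow(Rational(608, 5), 2) = Rational(369664, 25)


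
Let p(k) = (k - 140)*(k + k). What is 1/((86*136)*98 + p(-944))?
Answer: 1/3192800 ≈ 3.1320e-7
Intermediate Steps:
p(k) = 2*k*(-140 + k) (p(k) = (-140 + k)*(2*k) = 2*k*(-140 + k))
1/((86*136)*98 + p(-944)) = 1/((86*136)*98 + 2*(-944)*(-140 - 944)) = 1/(11696*98 + 2*(-944)*(-1084)) = 1/(1146208 + 2046592) = 1/3192800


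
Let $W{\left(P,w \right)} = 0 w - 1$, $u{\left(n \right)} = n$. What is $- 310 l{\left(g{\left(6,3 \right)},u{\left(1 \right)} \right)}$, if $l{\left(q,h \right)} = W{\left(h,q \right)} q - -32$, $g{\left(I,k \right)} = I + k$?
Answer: $-7130$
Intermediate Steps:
$W{\left(P,w \right)} = -1$ ($W{\left(P,w \right)} = 0 - 1 = -1$)
$l{\left(q,h \right)} = 32 - q$ ($l{\left(q,h \right)} = - q - -32 = - q + 32 = 32 - q$)
$- 310 l{\left(g{\left(6,3 \right)},u{\left(1 \right)} \right)} = - 310 \left(32 - \left(6 + 3\right)\right) = - 310 \left(32 - 9\right) = \left(-310\right) 23 = -7130$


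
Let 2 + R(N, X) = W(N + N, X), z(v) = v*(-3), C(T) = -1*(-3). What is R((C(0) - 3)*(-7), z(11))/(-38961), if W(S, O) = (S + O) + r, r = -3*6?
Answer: 53/38961 ≈ 0.0013603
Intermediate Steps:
r = -18
C(T) = 3
W(S, O) = -18 + O + S (W(S, O) = (S + O) - 18 = (O + S) - 18 = -18 + O + S)
z(v) = -3*v
R(N, X) = -20 + X + 2*N (R(N, X) = -2 + (-18 + X + (N + N)) = -2 + (-18 + X + 2*N) = -20 + X + 2*N)
R((C(0) - 3)*(-7), z(11))/(-38961) = (-20 - 3*11 + 2*((3 - 3)*(-7)))/(-38961) = (-20 - 33 + 2*(0*(-7)))*(-1/38961) = (-20 - 33 + 2*0)*(-1/38961) = (-20 - 33 + 0)*(-1/38961) = -53*(-1/38961) = 53/38961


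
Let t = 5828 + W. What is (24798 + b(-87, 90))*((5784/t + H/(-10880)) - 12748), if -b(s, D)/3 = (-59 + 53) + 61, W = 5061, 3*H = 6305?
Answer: -437669027223519/1393792 ≈ -3.1401e+8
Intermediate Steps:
H = 6305/3 (H = (⅓)*6305 = 6305/3 ≈ 2101.7)
t = 10889 (t = 5828 + 5061 = 10889)
b(s, D) = -165 (b(s, D) = -3*((-59 + 53) + 61) = -3*(-6 + 61) = -3*55 = -165)
(24798 + b(-87, 90))*((5784/t + H/(-10880)) - 12748) = (24798 - 165)*((5784/10889 + (6305/3)/(-10880)) - 12748) = 24633*((5784*(1/10889) + (6305/3)*(-1/10880)) - 12748) = 24633*((5784/10889 - 1261/6528) - 12748) = 24633*(24026923/71083392 - 12748) = 24633*(-906147054293/71083392) = -437669027223519/1393792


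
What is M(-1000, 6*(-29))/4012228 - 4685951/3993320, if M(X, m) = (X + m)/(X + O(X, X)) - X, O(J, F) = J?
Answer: -469927703618729/400552757924000 ≈ -1.1732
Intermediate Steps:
M(X, m) = -X + (X + m)/(2*X) (M(X, m) = (X + m)/(X + X) - X = (X + m)/((2*X)) - X = (X + m)*(1/(2*X)) - X = (X + m)/(2*X) - X = -X + (X + m)/(2*X))
M(-1000, 6*(-29))/4012228 - 4685951/3993320 = (½ - 1*(-1000) + (½)*(6*(-29))/(-1000))/4012228 - 4685951/3993320 = (½ + 1000 + (½)*(-174)*(-1/1000))*(1/4012228) - 4685951*1/3993320 = (½ + 1000 + 87/1000)*(1/4012228) - 4685951/3993320 = (1000587/1000)*(1/4012228) - 4685951/3993320 = 1000587/4012228000 - 4685951/3993320 = -469927703618729/400552757924000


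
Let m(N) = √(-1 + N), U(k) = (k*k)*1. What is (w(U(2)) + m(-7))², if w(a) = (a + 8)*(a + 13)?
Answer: 41608 + 816*I*√2 ≈ 41608.0 + 1154.0*I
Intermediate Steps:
U(k) = k² (U(k) = k²*1 = k²)
w(a) = (8 + a)*(13 + a)
(w(U(2)) + m(-7))² = ((104 + (2²)² + 21*2²) + √(-1 - 7))² = ((104 + 4² + 21*4) + √(-8))² = ((104 + 16 + 84) + 2*I*√2)² = (204 + 2*I*√2)²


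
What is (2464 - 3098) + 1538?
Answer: 904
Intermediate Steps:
(2464 - 3098) + 1538 = -634 + 1538 = 904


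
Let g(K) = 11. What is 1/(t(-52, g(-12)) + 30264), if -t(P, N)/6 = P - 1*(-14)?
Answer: 1/30492 ≈ 3.2795e-5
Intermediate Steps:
t(P, N) = -84 - 6*P (t(P, N) = -6*(P - 1*(-14)) = -6*(P + 14) = -6*(14 + P) = -84 - 6*P)
1/(t(-52, g(-12)) + 30264) = 1/((-84 - 6*(-52)) + 30264) = 1/((-84 + 312) + 30264) = 1/(228 + 30264) = 1/30492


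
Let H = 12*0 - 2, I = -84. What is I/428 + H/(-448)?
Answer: -4597/23968 ≈ -0.19180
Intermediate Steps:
H = -2 (H = 0 - 2 = -2)
I/428 + H/(-448) = -84/428 - 2/(-448) = -84*1/428 - 2*(-1/448) = -21/107 + 1/224 = -4597/23968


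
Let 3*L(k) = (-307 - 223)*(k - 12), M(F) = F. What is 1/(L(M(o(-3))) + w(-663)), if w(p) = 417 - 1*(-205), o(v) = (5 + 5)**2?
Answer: -3/44774 ≈ -6.7003e-5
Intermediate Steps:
o(v) = 100 (o(v) = 10**2 = 100)
w(p) = 622 (w(p) = 417 + 205 = 622)
L(k) = 2120 - 530*k/3 (L(k) = ((-307 - 223)*(k - 12))/3 = (-530*(-12 + k))/3 = (6360 - 530*k)/3 = 2120 - 530*k/3)
1/(L(M(o(-3))) + w(-663)) = 1/((2120 - 530/3*100) + 622) = 1/((2120 - 53000/3) + 622) = 1/(-46640/3 + 622) = 1/(-44774/3) = -3/44774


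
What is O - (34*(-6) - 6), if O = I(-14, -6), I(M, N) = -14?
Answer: 196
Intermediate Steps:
O = -14
O - (34*(-6) - 6) = -14 - (34*(-6) - 6) = -14 - (-204 - 6) = -14 - 1*(-210) = -14 + 210 = 196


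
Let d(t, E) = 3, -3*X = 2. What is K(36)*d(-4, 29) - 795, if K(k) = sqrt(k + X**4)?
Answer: -795 + 2*sqrt(733)/3 ≈ -776.95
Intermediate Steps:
X = -2/3 (X = -1/3*2 = -2/3 ≈ -0.66667)
K(k) = sqrt(16/81 + k) (K(k) = sqrt(k + (-2/3)**4) = sqrt(k + 16/81) = sqrt(16/81 + k))
K(36)*d(-4, 29) - 795 = (sqrt(16 + 81*36)/9)*3 - 795 = (sqrt(16 + 2916)/9)*3 - 795 = (sqrt(2932)/9)*3 - 795 = ((2*sqrt(733))/9)*3 - 795 = (2*sqrt(733)/9)*3 - 795 = 2*sqrt(733)/3 - 795 = -795 + 2*sqrt(733)/3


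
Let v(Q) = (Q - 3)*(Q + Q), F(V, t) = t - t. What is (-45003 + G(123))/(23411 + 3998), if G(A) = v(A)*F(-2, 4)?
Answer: -45003/27409 ≈ -1.6419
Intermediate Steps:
F(V, t) = 0
v(Q) = 2*Q*(-3 + Q) (v(Q) = (-3 + Q)*(2*Q) = 2*Q*(-3 + Q))
G(A) = 0 (G(A) = (2*A*(-3 + A))*0 = 0)
(-45003 + G(123))/(23411 + 3998) = (-45003 + 0)/(23411 + 3998) = -45003/27409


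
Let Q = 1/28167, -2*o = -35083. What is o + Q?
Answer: 988182863/56334 ≈ 17542.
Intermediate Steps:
o = 35083/2 (o = -1/2*(-35083) = 35083/2 ≈ 17542.)
Q = 1/28167 ≈ 3.5503e-5
o + Q = 35083/2 + 1/28167 = 988182863/56334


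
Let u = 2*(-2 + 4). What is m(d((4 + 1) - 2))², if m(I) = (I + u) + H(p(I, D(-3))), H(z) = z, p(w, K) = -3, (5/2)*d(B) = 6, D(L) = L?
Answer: 289/25 ≈ 11.560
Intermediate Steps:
u = 4 (u = 2*2 = 4)
d(B) = 12/5 (d(B) = (⅖)*6 = 12/5)
m(I) = 1 + I (m(I) = (I + 4) - 3 = (4 + I) - 3 = 1 + I)
m(d((4 + 1) - 2))² = (1 + 12/5)² = (17/5)² = 289/25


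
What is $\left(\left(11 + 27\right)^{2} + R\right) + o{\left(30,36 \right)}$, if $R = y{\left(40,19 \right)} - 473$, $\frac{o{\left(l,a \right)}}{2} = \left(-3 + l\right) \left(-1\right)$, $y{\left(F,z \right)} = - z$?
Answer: $898$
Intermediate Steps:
$o{\left(l,a \right)} = 6 - 2 l$ ($o{\left(l,a \right)} = 2 \left(-3 + l\right) \left(-1\right) = 2 \left(3 - l\right) = 6 - 2 l$)
$R = -492$ ($R = \left(-1\right) 19 - 473 = -19 - 473 = -492$)
$\left(\left(11 + 27\right)^{2} + R\right) + o{\left(30,36 \right)} = \left(\left(11 + 27\right)^{2} - 492\right) + \left(6 - 60\right) = \left(38^{2} - 492\right) + \left(6 - 60\right) = \left(1444 - 492\right) - 54 = 952 - 54 = 898$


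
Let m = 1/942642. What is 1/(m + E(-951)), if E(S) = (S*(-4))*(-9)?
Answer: -942642/32272291511 ≈ -2.9209e-5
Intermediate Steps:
E(S) = 36*S (E(S) = -4*S*(-9) = 36*S)
m = 1/942642 ≈ 1.0608e-6
1/(m + E(-951)) = 1/(1/942642 + 36*(-951)) = 1/(1/942642 - 34236) = 1/(-32272291511/942642) = -942642/32272291511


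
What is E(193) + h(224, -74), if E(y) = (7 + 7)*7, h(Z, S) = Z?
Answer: 322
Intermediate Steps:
E(y) = 98 (E(y) = 14*7 = 98)
E(193) + h(224, -74) = 98 + 224 = 322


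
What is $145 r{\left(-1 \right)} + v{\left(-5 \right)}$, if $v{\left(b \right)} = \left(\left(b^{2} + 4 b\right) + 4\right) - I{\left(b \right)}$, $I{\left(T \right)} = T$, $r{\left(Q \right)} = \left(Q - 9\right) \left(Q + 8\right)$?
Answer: $-10136$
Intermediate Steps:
$r{\left(Q \right)} = \left(-9 + Q\right) \left(8 + Q\right)$
$v{\left(b \right)} = 4 + b^{2} + 3 b$ ($v{\left(b \right)} = \left(\left(b^{2} + 4 b\right) + 4\right) - b = \left(4 + b^{2} + 4 b\right) - b = 4 + b^{2} + 3 b$)
$145 r{\left(-1 \right)} + v{\left(-5 \right)} = 145 \left(-72 + \left(-1\right)^{2} - -1\right) + \left(4 + \left(-5\right)^{2} + 3 \left(-5\right)\right) = 145 \left(-72 + 1 + 1\right) + \left(4 + 25 - 15\right) = 145 \left(-70\right) + 14 = -10150 + 14 = -10136$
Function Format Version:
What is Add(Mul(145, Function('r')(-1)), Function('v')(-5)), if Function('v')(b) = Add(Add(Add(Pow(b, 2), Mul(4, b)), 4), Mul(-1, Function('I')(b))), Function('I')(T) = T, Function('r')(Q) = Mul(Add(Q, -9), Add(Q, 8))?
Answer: -10136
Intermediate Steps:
Function('r')(Q) = Mul(Add(-9, Q), Add(8, Q))
Function('v')(b) = Add(4, Pow(b, 2), Mul(3, b)) (Function('v')(b) = Add(Add(Add(Pow(b, 2), Mul(4, b)), 4), Mul(-1, b)) = Add(Add(4, Pow(b, 2), Mul(4, b)), Mul(-1, b)) = Add(4, Pow(b, 2), Mul(3, b)))
Add(Mul(145, Function('r')(-1)), Function('v')(-5)) = Add(Mul(145, Add(-72, Pow(-1, 2), Mul(-1, -1))), Add(4, Pow(-5, 2), Mul(3, -5))) = Add(Mul(145, Add(-72, 1, 1)), Add(4, 25, -15)) = Add(Mul(145, -70), 14) = Add(-10150, 14) = -10136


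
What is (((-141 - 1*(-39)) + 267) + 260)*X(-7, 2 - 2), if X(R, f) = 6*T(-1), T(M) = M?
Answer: -2550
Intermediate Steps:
X(R, f) = -6 (X(R, f) = 6*(-1) = -6)
(((-141 - 1*(-39)) + 267) + 260)*X(-7, 2 - 2) = (((-141 - 1*(-39)) + 267) + 260)*(-6) = (((-141 + 39) + 267) + 260)*(-6) = ((-102 + 267) + 260)*(-6) = (165 + 260)*(-6) = 425*(-6) = -2550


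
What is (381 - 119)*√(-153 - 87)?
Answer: 1048*I*√15 ≈ 4058.9*I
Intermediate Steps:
(381 - 119)*√(-153 - 87) = 262*√(-240) = 262*(4*I*√15) = 1048*I*√15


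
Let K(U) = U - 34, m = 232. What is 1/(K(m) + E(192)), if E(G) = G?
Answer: 1/390 ≈ 0.0025641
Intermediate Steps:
K(U) = -34 + U
1/(K(m) + E(192)) = 1/((-34 + 232) + 192) = 1/(198 + 192) = 1/390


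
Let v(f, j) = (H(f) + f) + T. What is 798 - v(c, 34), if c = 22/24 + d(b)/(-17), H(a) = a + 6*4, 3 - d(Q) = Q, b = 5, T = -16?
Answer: 80369/102 ≈ 787.93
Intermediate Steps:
d(Q) = 3 - Q
H(a) = 24 + a (H(a) = a + 24 = 24 + a)
c = 211/204 (c = 22/24 + (3 - 1*5)/(-17) = 22*(1/24) + (3 - 5)*(-1/17) = 11/12 - 2*(-1/17) = 11/12 + 2/17 = 211/204 ≈ 1.0343)
v(f, j) = 8 + 2*f (v(f, j) = ((24 + f) + f) - 16 = (24 + 2*f) - 16 = 8 + 2*f)
798 - v(c, 34) = 798 - (8 + 2*(211/204)) = 798 - (8 + 211/102) = 798 - 1*1027/102 = 798 - 1027/102 = 80369/102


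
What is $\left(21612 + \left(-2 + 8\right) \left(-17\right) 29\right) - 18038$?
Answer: $616$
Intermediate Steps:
$\left(21612 + \left(-2 + 8\right) \left(-17\right) 29\right) - 18038 = \left(21612 + 6 \left(-17\right) 29\right) - 18038 = \left(21612 - 2958\right) - 18038 = 18654 - 18038 = 616$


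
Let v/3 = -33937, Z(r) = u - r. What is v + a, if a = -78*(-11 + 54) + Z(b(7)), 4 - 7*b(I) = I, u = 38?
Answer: -735886/7 ≈ -1.0513e+5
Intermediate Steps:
b(I) = 4/7 - I/7
Z(r) = 38 - r
v = -101811 (v = 3*(-33937) = -101811)
a = -23209/7 (a = -78*(-11 + 54) + (38 - (4/7 - ⅐*7)) = -78*43 + (38 - (4/7 - 1)) = -3354 + (38 - 1*(-3/7)) = -3354 + (38 + 3/7) = -3354 + 269/7 = -23209/7 ≈ -3315.6)
v + a = -101811 - 23209/7 = -735886/7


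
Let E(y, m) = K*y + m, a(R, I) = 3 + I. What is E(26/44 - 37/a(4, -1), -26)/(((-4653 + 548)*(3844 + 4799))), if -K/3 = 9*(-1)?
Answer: 1121/78054933 ≈ 1.4362e-5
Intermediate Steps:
K = 27 (K = -27*(-1) = -3*(-9) = 27)
E(y, m) = m + 27*y (E(y, m) = 27*y + m = m + 27*y)
E(26/44 - 37/a(4, -1), -26)/(((-4653 + 548)*(3844 + 4799))) = (-26 + 27*(26/44 - 37/(3 - 1)))/(((-4653 + 548)*(3844 + 4799))) = (-26 + 27*(26*(1/44) - 37/2))/((-4105*8643)) = (-26 + 27*(13/22 - 37*1/2))/(-35479515) = (-26 + 27*(13/22 - 37/2))*(-1/35479515) = (-26 + 27*(-197/11))*(-1/35479515) = (-26 - 5319/11)*(-1/35479515) = -5605/11*(-1/35479515) = 1121/78054933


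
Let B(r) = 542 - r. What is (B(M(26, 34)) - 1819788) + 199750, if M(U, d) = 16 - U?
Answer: -1619486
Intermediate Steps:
(B(M(26, 34)) - 1819788) + 199750 = ((542 - (16 - 1*26)) - 1819788) + 199750 = ((542 - (16 - 26)) - 1819788) + 199750 = ((542 - 1*(-10)) - 1819788) + 199750 = ((542 + 10) - 1819788) + 199750 = (552 - 1819788) + 199750 = -1819236 + 199750 = -1619486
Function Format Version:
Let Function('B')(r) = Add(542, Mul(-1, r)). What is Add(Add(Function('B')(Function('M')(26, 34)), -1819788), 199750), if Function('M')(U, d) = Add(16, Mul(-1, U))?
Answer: -1619486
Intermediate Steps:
Add(Add(Function('B')(Function('M')(26, 34)), -1819788), 199750) = Add(Add(Add(542, Mul(-1, Add(16, Mul(-1, 26)))), -1819788), 199750) = Add(Add(Add(542, Mul(-1, Add(16, -26))), -1819788), 199750) = Add(Add(Add(542, Mul(-1, -10)), -1819788), 199750) = Add(Add(Add(542, 10), -1819788), 199750) = Add(Add(552, -1819788), 199750) = Add(-1819236, 199750) = -1619486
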